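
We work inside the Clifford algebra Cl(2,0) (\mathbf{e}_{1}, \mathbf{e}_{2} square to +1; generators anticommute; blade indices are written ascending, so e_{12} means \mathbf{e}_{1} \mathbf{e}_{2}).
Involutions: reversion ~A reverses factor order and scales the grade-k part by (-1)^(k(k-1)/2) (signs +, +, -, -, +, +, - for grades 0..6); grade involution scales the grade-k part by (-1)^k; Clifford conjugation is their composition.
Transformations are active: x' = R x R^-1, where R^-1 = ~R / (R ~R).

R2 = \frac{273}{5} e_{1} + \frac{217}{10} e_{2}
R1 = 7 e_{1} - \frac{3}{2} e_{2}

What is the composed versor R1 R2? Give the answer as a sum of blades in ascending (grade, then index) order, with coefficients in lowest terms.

Distribute over the terms of R1 (each basis-blade product reordered to ascending indices, repeated generators contracted through their squares):
(7 e_{1}) R2 = \frac{1911}{5} + \frac{1519}{10} e_{12}
(-\frac{3}{2} e_{2}) R2 = -\frac{651}{20} + \frac{819}{10} e_{12}
Summing the partial products and collecting blades:
Answer: \frac{6993}{20} + \frac{1169}{5} e_{12}


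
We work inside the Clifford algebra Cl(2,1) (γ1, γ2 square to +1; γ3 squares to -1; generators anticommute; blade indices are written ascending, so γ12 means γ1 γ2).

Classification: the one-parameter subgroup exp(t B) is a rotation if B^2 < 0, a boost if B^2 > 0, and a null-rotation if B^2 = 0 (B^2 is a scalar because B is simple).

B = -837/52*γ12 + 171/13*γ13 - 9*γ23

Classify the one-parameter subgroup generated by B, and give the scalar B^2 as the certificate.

B^2 term by term: the squares give (-837/52)^2*(γ12)^2 + (171/13)^2*(γ13)^2 + (-9)^2*(γ23)^2 = 700569/2704*(-1) + 29241/169*(+1) + 81*(+1) = -81/16 (each basis 2-blade squares to minus the product of its generators' squares); cross terms between blades sharing an index anticommute and cancel. So B^2 = -81/16.
Answer: rotation, certificate B^2 = -81/16. The scalar -81/16 is the complete invariant here: its sign names the subgroup type.


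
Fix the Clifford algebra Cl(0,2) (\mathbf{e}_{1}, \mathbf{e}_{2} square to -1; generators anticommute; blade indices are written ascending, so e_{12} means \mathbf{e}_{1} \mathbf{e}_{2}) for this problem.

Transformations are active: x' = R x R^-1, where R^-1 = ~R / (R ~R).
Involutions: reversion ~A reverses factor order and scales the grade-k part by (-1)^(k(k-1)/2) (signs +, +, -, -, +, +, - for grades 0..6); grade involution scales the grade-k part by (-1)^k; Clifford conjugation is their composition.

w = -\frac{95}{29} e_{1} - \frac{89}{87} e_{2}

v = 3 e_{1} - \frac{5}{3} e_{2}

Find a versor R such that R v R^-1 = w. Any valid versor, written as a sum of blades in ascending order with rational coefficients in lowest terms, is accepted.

Take R = v + w = -\frac{8}{29} e_{1} - \frac{78}{29} e_{2}. Because q(v) = q(w) = -\frac{106}{9}, conjugation by R sends v exactly to w.
Answer: -\frac{8}{29} e_{1} - \frac{78}{29} e_{2}


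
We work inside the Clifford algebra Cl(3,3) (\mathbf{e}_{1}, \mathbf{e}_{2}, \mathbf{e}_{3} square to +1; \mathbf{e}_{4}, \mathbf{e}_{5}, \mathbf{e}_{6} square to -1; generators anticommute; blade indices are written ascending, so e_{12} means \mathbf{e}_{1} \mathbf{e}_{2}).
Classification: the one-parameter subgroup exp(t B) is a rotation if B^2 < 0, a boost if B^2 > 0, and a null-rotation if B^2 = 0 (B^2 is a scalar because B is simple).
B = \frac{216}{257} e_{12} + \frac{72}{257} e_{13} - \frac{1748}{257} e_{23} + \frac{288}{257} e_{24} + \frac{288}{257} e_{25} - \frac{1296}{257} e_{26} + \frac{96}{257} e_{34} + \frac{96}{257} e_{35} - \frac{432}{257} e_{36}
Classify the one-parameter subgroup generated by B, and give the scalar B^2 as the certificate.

B^2 term by term: the squares give (\frac{216}{257})^2*(e_{12})^2 + (\frac{72}{257})^2*(e_{13})^2 + (-\frac{1748}{257})^2*(e_{23})^2 + (\frac{288}{257})^2*(e_{24})^2 + (\frac{288}{257})^2*(e_{25})^2 + (-\frac{1296}{257})^2*(e_{26})^2 + (\frac{96}{257})^2*(e_{34})^2 + (\frac{96}{257})^2*(e_{35})^2 + (-\frac{432}{257})^2*(e_{36})^2 = \frac{46656}{66049}*(-1) + \frac{5184}{66049}*(-1) + \frac{3055504}{66049}*(-1) + \frac{82944}{66049}*(+1) + \frac{82944}{66049}*(+1) + \frac{1679616}{66049}*(+1) + \frac{9216}{66049}*(+1) + \frac{9216}{66049}*(+1) + \frac{186624}{66049}*(+1) = -16 (each basis 2-blade squares to minus the product of its generators' squares); cross terms between blades sharing an index anticommute and cancel; the commuting (index-disjoint) pairs give grade-4 terms 2*c*c'*(blade product), which cancel blade by blade — e_{1234}: \frac{41472}{66049} - \frac{41472}{66049} = 0; e_{1235}: \frac{41472}{66049} - \frac{41472}{66049} = 0; e_{1236}: -\frac{186624}{66049} + \frac{186624}{66049} = 0; e_{2345}: -\frac{55296}{66049} + \frac{55296}{66049} = 0; e_{2346}: \frac{248832}{66049} - \frac{248832}{66049} = 0; e_{2356}: \frac{248832}{66049} - \frac{248832}{66049} = 0 — confirming B is simple. So B^2 = -16.
Answer: rotation, certificate B^2 = -16. Key observation: B^2 = -16 is a conjugation invariant, so its sign decides the class regardless of the surface form of B.


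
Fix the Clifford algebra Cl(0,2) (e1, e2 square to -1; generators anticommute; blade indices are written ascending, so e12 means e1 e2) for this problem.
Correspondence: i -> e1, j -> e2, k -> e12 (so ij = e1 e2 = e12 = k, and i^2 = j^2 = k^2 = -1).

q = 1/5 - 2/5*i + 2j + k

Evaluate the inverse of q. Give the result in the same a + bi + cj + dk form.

In blades: q = 1/5 - 2/5*e1 + 2*e2 + e12.
With qbar = 1/5 + 2/5*e1 - 2*e2 - e12 (scalar fixed, mapped units negated), q qbar = 26/5 (the sum of squared coefficients), so q^-1 = qbar / (26/5) = 1/26 + 1/13*e1 - 5/13*e2 - 5/26*e12; translating back:
Answer: 1/26 + 1/13*i - 5/13*j - 5/26*k


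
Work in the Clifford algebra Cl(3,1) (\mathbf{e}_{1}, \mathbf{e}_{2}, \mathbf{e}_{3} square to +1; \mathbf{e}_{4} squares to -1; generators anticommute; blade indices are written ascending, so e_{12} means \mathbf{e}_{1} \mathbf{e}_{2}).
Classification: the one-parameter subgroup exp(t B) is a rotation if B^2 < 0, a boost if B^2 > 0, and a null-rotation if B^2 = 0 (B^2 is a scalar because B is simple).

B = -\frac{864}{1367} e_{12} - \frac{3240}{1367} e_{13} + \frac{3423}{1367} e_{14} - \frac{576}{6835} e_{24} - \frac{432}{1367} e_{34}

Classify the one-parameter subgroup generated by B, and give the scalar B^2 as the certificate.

B^2 term by term: the squares give (-\frac{864}{1367})^2*(e_{12})^2 + (-\frac{3240}{1367})^2*(e_{13})^2 + (\frac{3423}{1367})^2*(e_{14})^2 + (-\frac{576}{6835})^2*(e_{24})^2 + (-\frac{432}{1367})^2*(e_{34})^2 = \frac{746496}{1868689}*(-1) + \frac{10497600}{1868689}*(-1) + \frac{11716929}{1868689}*(+1) + \frac{331776}{46717225}*(+1) + \frac{186624}{1868689}*(+1) = \frac{9}{25} (each basis 2-blade squares to minus the product of its generators' squares); cross terms between blades sharing an index anticommute and cancel; the commuting (index-disjoint) pairs give grade-4 terms 2*c*c'*(blade product), which cancel blade by blade — e_{1234}: \frac{746496}{1868689} - \frac{746496}{1868689} = 0 — confirming B is simple. So B^2 = \frac{9}{25}.
Answer: boost, certificate B^2 = \frac{9}{25}. Note: conjugating B changes its blade decomposition but never the scalar B^2 = \frac{9}{25}, whose sign settles the classification.


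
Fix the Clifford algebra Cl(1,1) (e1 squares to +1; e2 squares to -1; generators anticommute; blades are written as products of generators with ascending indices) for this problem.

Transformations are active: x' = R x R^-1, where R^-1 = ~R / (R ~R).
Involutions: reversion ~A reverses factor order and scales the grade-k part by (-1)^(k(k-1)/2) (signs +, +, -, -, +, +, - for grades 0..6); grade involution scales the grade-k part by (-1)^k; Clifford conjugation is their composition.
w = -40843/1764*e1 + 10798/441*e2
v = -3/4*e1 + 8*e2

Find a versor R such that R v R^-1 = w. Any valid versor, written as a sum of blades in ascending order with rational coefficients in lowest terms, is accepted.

Since q(v) = q(w) = -1015/16, the sum R = v + w = -21083/882*e1 + 14326/441*e2 does the job whenever invertible.
Answer: -21083/882*e1 + 14326/441*e2


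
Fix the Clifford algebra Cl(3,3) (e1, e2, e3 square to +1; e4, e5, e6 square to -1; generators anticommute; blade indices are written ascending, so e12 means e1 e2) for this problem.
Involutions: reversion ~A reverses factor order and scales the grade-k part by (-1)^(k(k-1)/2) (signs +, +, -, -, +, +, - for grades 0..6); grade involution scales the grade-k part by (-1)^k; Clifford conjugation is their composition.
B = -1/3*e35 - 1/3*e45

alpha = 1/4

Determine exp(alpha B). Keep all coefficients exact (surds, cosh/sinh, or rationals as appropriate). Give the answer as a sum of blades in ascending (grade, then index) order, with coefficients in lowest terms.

B^2 term by term: the squares give (-1/3)^2*(e35)^2 + (-1/3)^2*(e45)^2 = 1/9*(+1) + 1/9*(-1) = 0 (each basis 2-blade squares to minus the product of its generators' squares); cross terms between blades sharing an index anticommute and cancel. So B^2 = 0.
B^2 = 0, so the series closes: exp(alpha B) = 1 + alpha B (parabolic case).
Answer: 1 - 1/12*e35 - 1/12*e45


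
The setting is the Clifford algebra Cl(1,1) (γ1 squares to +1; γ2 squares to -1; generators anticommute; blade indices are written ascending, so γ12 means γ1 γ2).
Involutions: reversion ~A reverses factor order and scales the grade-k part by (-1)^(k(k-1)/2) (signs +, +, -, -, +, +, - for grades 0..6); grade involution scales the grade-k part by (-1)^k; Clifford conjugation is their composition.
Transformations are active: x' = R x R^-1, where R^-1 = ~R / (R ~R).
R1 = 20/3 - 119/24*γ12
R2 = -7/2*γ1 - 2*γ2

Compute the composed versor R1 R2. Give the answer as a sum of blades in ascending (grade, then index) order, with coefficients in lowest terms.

Distribute over the terms of R1 (each basis-blade product reordered to ascending indices, repeated generators contracted through their squares):
(20/3) R2 = -70/3*γ1 - 40/3*γ2
(-119/24*γ12) R2 = -119/12*γ1 - 833/48*γ2
Summing the partial products and collecting blades:
Answer: -133/4*γ1 - 491/16*γ2


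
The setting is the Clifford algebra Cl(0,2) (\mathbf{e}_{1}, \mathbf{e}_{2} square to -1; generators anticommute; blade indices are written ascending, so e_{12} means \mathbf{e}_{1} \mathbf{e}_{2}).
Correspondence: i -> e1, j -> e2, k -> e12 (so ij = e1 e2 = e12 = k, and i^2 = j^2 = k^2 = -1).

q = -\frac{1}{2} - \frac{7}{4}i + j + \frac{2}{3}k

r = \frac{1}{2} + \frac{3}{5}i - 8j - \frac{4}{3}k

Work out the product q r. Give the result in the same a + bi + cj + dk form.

In blades: q = -\frac{1}{2} - \frac{7}{4} e_{1} + e_{2} + \frac{2}{3} e_{12}, r = \frac{1}{2} + \frac{3}{5} e_{1} - 8 e_{2} - \frac{4}{3} e_{12}.
Distribute q over r term by term (generator squares from the signature, products reordered to ascending indices): (-\frac{1}{2})*r = -\frac{1}{4} - \frac{3}{10} e_{1} + 4 e_{2} + \frac{2}{3} e_{12}; (-\frac{7}{4} e_{1})*r = \frac{21}{20} - \frac{7}{8} e_{1} - \frac{7}{3} e_{2} + 14 e_{12}; (e_{2})*r = 8 - \frac{4}{3} e_{1} + \frac{1}{2} e_{2} - \frac{3}{5} e_{12}; (\frac{2}{3} e_{12})*r = \frac{8}{9} + \frac{16}{3} e_{1} + \frac{2}{5} e_{2} + \frac{1}{3} e_{12}.
Sum: \frac{436}{45} + \frac{113}{40} e_{1} + \frac{77}{30} e_{2} + \frac{72}{5} e_{12}; translating back through the correspondence:
Answer: \frac{436}{45} + \frac{113}{40}i + \frac{77}{30}j + \frac{72}{5}k


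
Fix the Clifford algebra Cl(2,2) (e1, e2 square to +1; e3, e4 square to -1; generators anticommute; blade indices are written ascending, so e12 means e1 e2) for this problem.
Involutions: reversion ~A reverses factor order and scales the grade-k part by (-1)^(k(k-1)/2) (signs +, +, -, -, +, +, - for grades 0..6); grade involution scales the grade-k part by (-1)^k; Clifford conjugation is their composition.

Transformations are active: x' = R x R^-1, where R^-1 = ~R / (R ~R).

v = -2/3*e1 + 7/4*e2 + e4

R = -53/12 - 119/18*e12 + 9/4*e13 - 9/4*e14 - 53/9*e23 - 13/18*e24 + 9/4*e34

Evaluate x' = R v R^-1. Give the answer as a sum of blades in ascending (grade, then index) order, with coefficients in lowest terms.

~R = -53/12 + 119/18*e12 - 9/4*e13 + 9/4*e14 + 53/9*e23 + 13/18*e24 - 9/4*e34, and R ~R = 1859/81, so R^-1 = ~R / (1859/81).
R v = -51/8*e1 - 4931/432*e2 + 86/9*e3 - 335/72*e4 - 5/432*e123 - 947/432*e124 + 3/4*e134 - 281/144*e234
Answer: 11613/3718*e1 + 19989/7436*e2 - 20609/5577*e3 + 10097/11154*e4


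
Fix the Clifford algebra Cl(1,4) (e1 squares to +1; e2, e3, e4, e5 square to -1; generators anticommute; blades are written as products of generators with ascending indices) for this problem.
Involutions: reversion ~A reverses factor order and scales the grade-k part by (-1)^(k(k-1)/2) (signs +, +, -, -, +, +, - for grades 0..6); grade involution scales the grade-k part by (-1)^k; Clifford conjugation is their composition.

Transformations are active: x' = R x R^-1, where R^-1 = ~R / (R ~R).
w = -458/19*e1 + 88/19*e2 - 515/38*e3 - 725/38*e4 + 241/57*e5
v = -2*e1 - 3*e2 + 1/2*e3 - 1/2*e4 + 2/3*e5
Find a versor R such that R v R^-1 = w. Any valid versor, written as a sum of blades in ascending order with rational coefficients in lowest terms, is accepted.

The midline construction: v and w both square to -107/18, so reflecting in their sum -496/19*e1 + 31/19*e2 - 248/19*e3 - 372/19*e4 + 93/19*e5 exchanges them.
Answer: -496/19*e1 + 31/19*e2 - 248/19*e3 - 372/19*e4 + 93/19*e5


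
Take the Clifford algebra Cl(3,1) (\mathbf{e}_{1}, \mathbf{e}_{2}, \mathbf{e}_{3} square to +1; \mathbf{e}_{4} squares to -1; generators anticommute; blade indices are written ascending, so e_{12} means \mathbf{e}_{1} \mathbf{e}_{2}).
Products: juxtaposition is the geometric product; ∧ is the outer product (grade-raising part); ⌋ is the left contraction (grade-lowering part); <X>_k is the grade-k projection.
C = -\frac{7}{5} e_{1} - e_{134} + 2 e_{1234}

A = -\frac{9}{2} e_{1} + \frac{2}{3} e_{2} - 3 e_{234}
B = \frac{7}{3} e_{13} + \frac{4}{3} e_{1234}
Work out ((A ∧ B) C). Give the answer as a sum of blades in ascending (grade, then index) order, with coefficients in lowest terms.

step 1: -\frac{14}{9} e_{123}
step 2: \frac{28}{9} e_{4} + \frac{98}{45} e_{23} + \frac{14}{9} e_{24}
Answer: \frac{28}{9} e_{4} + \frac{98}{45} e_{23} + \frac{14}{9} e_{24}


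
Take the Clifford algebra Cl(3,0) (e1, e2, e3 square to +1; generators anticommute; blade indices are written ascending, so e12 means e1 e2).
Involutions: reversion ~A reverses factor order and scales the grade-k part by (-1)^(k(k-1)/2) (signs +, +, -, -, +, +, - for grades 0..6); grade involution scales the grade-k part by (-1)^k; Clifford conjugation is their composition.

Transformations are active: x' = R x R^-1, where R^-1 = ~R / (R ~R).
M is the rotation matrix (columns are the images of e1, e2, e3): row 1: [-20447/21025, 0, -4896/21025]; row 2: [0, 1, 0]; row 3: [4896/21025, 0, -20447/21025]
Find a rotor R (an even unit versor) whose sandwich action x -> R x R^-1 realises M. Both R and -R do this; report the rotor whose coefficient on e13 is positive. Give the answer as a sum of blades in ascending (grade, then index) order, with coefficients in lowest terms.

Method: write R = a + b12*e12 + b13*e13 + b23*e23 with a^2 + b12^2 + b13^2 + b23^2 = 1 (so R^-1 = ~R). Expanding the columns R e_j ~R gives tr M = 4a^2 - 1 and, from the antisymmetric part, M21 - M12 = -4a*b12, M13 - M31 = 4a*b13, M32 - M23 = -4a*b23.
Here tr M = -19869/21025, so a^2 = (1 + tr M)/4 = 289/21025 and a = ±17/145. Taking a = 17/145: M21 - M12 = 0, M13 - M31 = -9792/21025, M32 - M23 = 0, giving b12 = 0, b13 = -144/145, b23 = 0, i.e. R = 17/145 - 144/145*e13.
Its e13 coefficient is negative, so report the other preimage -R.
Answer: -17/145 + 144/145*e13. Why the constraint matters: R and -R act identically through the sandwich — M has trace -19869/21025 either way — so only the sign condition on e13 picks one of the two preimages.


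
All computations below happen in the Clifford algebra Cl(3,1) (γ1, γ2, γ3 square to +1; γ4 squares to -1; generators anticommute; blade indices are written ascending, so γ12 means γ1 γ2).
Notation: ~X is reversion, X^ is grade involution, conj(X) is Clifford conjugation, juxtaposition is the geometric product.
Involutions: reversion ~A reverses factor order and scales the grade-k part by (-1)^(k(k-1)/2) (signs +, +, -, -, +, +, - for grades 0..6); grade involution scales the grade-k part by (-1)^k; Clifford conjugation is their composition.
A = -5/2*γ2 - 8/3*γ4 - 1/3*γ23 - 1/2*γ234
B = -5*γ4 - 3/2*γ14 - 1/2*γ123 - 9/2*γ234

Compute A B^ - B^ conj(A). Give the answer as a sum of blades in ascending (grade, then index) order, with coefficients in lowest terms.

first term: 133/12 + 25/6*γ1 + 3/2*γ4 + 5/4*γ13 - 1/4*γ14 + 29/2*γ23 - 25/2*γ24 - 45/4*γ34 + 3/4*γ123 - 15/4*γ124 - 5/3*γ234 + 11/6*γ1234
second term: -187/12 + 23/6*γ1 - 3/2*γ4 - 5/4*γ13 + 1/4*γ14 - 19/2*γ23 - 25/2*γ24 + 45/4*γ34 - 3/4*γ123 + 15/4*γ124 + 5/3*γ234 + 5/6*γ1234
Answer: 80/3 + 1/3*γ1 + 3*γ4 + 5/2*γ13 - 1/2*γ14 + 24*γ23 - 45/2*γ34 + 3/2*γ123 - 15/2*γ124 - 10/3*γ234 + γ1234


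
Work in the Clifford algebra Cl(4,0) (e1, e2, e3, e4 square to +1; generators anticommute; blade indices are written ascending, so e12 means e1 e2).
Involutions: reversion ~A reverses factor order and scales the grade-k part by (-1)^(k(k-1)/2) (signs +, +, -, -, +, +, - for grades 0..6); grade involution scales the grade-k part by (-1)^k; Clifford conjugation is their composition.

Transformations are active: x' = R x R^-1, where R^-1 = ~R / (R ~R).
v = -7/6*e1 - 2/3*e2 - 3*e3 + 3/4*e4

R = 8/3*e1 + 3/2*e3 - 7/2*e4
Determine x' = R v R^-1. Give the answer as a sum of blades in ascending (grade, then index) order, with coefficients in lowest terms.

~R = 8/3*e1 + 3/2*e3 - 7/2*e4, and R ~R = 389/18, so R^-1 = ~R / (389/18).
R v = -737/72 - 16/9*e12 - 25/4*e13 - 25/12*e14 + e23 - 7/3*e24 - 75/8*e34
Answer: -3173/2334*e1 + 2/3*e2 + 2457/1556*e3 + 998/389*e4


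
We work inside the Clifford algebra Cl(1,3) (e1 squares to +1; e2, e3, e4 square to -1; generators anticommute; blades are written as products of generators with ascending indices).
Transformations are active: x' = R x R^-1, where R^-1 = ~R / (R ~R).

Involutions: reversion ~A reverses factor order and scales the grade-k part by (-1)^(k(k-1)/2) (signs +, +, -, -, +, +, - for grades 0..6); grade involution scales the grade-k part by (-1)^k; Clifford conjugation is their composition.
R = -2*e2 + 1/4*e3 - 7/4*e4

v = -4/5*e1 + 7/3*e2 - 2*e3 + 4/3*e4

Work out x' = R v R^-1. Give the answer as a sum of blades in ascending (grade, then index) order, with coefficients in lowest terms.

~R = -2*e2 + 1/4*e3 - 7/4*e4, and R ~R = -57/8, so R^-1 = ~R / (-57/8).
R v = 15/2 - 8/5*e1 e2 + 1/5*e1 e3 - 7/5*e1 e4 + 41/12*e2 e3 + 17/12*e2 e4 - 19/6*e3 e4
Answer: 4/5*e1 + 107/57*e2 + 28/19*e3 + 134/57*e4


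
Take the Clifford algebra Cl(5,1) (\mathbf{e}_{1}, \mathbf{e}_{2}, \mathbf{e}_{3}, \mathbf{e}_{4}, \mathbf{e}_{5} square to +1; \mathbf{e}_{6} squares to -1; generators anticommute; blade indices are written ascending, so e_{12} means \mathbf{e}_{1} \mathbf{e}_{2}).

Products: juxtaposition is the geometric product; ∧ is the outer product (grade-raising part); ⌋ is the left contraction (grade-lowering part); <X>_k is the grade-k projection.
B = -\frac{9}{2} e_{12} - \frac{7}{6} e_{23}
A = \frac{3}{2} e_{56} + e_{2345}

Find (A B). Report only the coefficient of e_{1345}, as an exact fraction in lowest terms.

step 1: \frac{7}{6} e_{45} - \frac{27}{4} e_{1256} + \frac{9}{2} e_{1345} - \frac{7}{4} e_{2356}
Answer: \frac{9}{2}


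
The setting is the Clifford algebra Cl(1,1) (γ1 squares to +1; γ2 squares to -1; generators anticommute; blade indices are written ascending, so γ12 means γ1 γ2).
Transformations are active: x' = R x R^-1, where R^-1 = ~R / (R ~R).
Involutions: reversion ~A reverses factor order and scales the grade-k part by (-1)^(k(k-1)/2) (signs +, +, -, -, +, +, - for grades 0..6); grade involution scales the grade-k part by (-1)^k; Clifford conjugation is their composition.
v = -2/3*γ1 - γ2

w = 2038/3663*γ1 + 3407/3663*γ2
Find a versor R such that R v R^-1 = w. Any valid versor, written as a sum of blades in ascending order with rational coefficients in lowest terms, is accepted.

Reasoning: v^2 = w^2 = -5/9 since conjugation preserves the quadratic form; R = v + w = -404/3663*γ1 - 256/3663*γ2 is then valid when invertible, keeping its own part and reversing (v - w)/2.
Answer: -404/3663*γ1 - 256/3663*γ2


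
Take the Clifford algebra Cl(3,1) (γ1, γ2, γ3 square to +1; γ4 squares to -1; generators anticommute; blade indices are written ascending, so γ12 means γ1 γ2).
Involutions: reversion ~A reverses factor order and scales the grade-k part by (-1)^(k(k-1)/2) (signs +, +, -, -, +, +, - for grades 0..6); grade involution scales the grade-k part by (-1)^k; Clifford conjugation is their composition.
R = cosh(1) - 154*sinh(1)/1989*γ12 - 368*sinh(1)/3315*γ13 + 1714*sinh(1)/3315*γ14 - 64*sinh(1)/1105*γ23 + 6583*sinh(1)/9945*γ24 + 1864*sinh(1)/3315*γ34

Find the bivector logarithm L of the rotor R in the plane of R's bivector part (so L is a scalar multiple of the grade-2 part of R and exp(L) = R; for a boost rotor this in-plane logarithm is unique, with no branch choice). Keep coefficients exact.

The scalar part of R is cosh(1), giving the rapidity magnitude (cosh is even); the bivector part supplies orientation, its quotient by sinh of the rapidity is the plane, and L = rapidity * plane — unique in that plane, since flipping both signs leaves L unchanged.
Concretely: cosh(rapidity) = cosh(1) gives rapidity = ±1, and since rapidity/sinh(rapidity) is even the sign is immaterial: L = (rapidity/sinh(rapidity)) * <R>_2 = (1/sinh(1)) * <R>_2.
Answer: -154/1989*γ12 - 368/3315*γ13 + 1714/3315*γ14 - 64/1105*γ23 + 6583/9945*γ24 + 1864/3315*γ34


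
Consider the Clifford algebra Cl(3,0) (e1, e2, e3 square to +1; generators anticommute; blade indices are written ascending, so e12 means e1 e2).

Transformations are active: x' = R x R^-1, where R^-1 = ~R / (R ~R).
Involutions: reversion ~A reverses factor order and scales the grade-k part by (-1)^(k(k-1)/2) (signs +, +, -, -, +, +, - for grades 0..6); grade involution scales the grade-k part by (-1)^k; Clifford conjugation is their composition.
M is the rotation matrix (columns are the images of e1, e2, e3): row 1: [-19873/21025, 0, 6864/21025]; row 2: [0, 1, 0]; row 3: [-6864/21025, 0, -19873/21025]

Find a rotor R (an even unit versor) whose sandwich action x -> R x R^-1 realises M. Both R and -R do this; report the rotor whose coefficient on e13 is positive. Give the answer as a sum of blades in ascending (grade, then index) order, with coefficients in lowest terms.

Method: write R = a + b12*e12 + b13*e13 + b23*e23 with a^2 + b12^2 + b13^2 + b23^2 = 1 (so R^-1 = ~R). Expanding the columns R e_j ~R gives tr M = 4a^2 - 1 and, from the antisymmetric part, M21 - M12 = -4a*b12, M13 - M31 = 4a*b13, M32 - M23 = -4a*b23.
Here tr M = -18721/21025, so a^2 = (1 + tr M)/4 = 576/21025 and a = ±24/145. Taking a = 24/145: M21 - M12 = 0, M13 - M31 = 13728/21025, M32 - M23 = 0, giving b12 = 0, b13 = 143/145, b23 = 0, i.e. R = 24/145 + 143/145*e13.
Its e13 coefficient is already positive.
Answer: 24/145 + 143/145*e13. Key observation: the double cover Spin(3) -> SO(3) sends R and -R to the same matrix (trace -18721/21025 here), so the stated sign of the e13 coefficient is what selects one sheet.


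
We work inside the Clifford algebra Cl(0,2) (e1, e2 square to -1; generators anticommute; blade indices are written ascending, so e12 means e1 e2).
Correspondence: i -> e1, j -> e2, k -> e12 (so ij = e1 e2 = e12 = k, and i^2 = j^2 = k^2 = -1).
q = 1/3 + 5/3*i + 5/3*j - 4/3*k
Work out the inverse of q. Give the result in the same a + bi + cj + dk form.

In blades: q = 1/3 + 5/3*e1 + 5/3*e2 - 4/3*e12.
With qbar = 1/3 - 5/3*e1 - 5/3*e2 + 4/3*e12 (scalar fixed, mapped units negated), q qbar = 67/9 (the sum of squared coefficients), so q^-1 = qbar / (67/9) = 3/67 - 15/67*e1 - 15/67*e2 + 12/67*e12; translating back:
Answer: 3/67 - 15/67*i - 15/67*j + 12/67*k


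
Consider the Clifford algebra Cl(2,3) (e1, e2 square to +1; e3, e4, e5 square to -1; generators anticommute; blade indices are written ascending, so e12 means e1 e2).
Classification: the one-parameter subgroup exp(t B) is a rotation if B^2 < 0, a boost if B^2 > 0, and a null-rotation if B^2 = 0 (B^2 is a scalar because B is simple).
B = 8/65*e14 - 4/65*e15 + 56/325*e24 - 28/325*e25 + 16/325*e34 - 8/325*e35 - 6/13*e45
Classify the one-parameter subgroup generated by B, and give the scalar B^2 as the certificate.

B^2 term by term: the squares give (8/65)^2*(e14)^2 + (-4/65)^2*(e15)^2 + (56/325)^2*(e24)^2 + (-28/325)^2*(e25)^2 + (16/325)^2*(e34)^2 + (-8/325)^2*(e35)^2 + (-6/13)^2*(e45)^2 = 64/4225*(+1) + 16/4225*(+1) + 3136/105625*(+1) + 784/105625*(+1) + 256/105625*(-1) + 64/105625*(-1) + 36/169*(-1) = -4/25 (each basis 2-blade squares to minus the product of its generators' squares); cross terms between blades sharing an index anticommute and cancel; the commuting (index-disjoint) pairs give grade-4 terms 2*c*c'*(blade product), which cancel blade by blade — e1245: 448/21125 - 448/21125 = 0; e1345: 128/21125 - 128/21125 = 0; e2345: 896/105625 - 896/105625 = 0 — confirming B is simple. So B^2 = -4/25.
Answer: rotation, certificate B^2 = -4/25. The scalar -4/25 is the complete invariant here: its sign names the subgroup type.


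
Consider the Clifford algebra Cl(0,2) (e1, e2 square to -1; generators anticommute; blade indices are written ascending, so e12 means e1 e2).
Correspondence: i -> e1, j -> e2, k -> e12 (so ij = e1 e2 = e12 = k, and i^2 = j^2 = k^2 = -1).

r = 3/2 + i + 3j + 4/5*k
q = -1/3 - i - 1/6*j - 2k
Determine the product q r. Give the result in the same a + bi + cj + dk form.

In blades: q = -1/3 - e1 - 1/6*e2 - 2*e12, r = 3/2 + e1 + 3*e2 + 4/5*e12.
Distribute q over r term by term (generator squares from the signature, products reordered to ascending indices): (-1/3)*r = -1/2 - 1/3*e1 - e2 - 4/15*e12; (-e1)*r = 1 - 3/2*e1 + 4/5*e2 - 3*e12; (-1/6*e2)*r = 1/2 - 2/15*e1 - 1/4*e2 + 1/6*e12; (-2*e12)*r = 8/5 + 6*e1 - 2*e2 - 3*e12.
Sum: 13/5 + 121/30*e1 - 49/20*e2 - 61/10*e12; translating back through the correspondence:
Answer: 13/5 + 121/30*i - 49/20*j - 61/10*k


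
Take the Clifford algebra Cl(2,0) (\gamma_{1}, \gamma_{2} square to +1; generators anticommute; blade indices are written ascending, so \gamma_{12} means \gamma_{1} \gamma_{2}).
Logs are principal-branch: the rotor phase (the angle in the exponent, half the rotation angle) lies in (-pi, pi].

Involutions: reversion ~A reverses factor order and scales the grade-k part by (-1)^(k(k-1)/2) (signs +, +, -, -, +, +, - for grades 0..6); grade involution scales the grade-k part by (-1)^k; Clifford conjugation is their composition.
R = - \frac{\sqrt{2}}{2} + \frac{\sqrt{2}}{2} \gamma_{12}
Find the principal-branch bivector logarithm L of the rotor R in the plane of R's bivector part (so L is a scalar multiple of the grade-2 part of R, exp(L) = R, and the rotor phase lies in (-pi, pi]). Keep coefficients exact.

The scalar part of R is - \frac{\sqrt{2}}{2}, which pins the rotor phase on the principal branch; dividing the bivector part by the sine of that phase recovers the unit plane, and L is the phase times that plane.
Concretely: cos(phase) = - \frac{\sqrt{2}}{2} gives phase = ±\frac{3 \pi}{4}, and since phase/sin(phase) is even the sign is immaterial: L = (phase/sin(phase)) * <R>_2 = (\frac{3 \sqrt{2} \pi}{4}) * <R>_2.
Answer: \frac{3 \pi}{4} \gamma_{12}


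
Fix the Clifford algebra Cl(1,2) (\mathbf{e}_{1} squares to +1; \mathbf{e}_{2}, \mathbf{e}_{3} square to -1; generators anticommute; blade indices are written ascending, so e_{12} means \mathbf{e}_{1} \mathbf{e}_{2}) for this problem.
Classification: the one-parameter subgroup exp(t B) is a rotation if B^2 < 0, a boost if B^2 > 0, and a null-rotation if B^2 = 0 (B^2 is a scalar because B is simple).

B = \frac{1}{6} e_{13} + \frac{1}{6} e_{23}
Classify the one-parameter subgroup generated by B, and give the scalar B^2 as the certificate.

B^2 term by term: the squares give (\frac{1}{6})^2*(e_{13})^2 + (\frac{1}{6})^2*(e_{23})^2 = \frac{1}{36}*(+1) + \frac{1}{36}*(-1) = 0 (each basis 2-blade squares to minus the product of its generators' squares); cross terms between blades sharing an index anticommute and cancel. So B^2 = 0.
Answer: null-rotation, certificate B^2 = 0. Key observation: B^2 = 0 is a conjugation invariant, so its sign decides the class regardless of the surface form of B.


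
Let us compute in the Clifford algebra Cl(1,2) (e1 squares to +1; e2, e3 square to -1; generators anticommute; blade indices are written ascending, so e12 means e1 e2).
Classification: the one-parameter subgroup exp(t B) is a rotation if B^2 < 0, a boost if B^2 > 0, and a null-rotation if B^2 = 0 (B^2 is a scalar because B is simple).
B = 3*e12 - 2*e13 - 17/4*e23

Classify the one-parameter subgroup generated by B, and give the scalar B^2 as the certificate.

B^2 term by term: the squares give (3)^2*(e12)^2 + (-2)^2*(e13)^2 + (-17/4)^2*(e23)^2 = 9*(+1) + 4*(+1) + 289/16*(-1) = -81/16 (each basis 2-blade squares to minus the product of its generators' squares); cross terms between blades sharing an index anticommute and cancel. So B^2 = -81/16.
Answer: rotation, certificate B^2 = -81/16. B^2 = -81/16 is basis-independent, so its sign is the whole story.


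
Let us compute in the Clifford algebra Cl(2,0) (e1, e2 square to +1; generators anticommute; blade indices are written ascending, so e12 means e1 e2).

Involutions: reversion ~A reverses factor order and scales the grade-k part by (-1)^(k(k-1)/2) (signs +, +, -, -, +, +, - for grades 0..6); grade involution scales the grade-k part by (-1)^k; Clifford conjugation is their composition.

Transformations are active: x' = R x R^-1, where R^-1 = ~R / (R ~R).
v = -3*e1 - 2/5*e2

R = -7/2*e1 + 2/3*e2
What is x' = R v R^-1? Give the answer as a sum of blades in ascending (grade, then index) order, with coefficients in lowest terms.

~R = -7/2*e1 + 2/3*e2, and R ~R = 457/36, so R^-1 = ~R / (457/36).
R v = 307/30 + 17/5*e12
Answer: -6039/2285*e1 + 674/457*e2


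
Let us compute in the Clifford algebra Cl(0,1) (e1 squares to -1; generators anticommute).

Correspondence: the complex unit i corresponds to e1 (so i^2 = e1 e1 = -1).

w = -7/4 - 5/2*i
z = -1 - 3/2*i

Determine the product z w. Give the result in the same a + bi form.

In blades: z = -1 - 3/2*e1, w = -7/4 - 5/2*e1.
Distribute z over w term by term (generator squares from the signature, products reordered to ascending indices): (-1)*w = 7/4 + 5/2*e1; (-3/2*e1)*w = -15/4 + 21/8*e1.
Sum: -2 + 41/8*e1; translating back through the correspondence:
Answer: -2 + 41/8*i


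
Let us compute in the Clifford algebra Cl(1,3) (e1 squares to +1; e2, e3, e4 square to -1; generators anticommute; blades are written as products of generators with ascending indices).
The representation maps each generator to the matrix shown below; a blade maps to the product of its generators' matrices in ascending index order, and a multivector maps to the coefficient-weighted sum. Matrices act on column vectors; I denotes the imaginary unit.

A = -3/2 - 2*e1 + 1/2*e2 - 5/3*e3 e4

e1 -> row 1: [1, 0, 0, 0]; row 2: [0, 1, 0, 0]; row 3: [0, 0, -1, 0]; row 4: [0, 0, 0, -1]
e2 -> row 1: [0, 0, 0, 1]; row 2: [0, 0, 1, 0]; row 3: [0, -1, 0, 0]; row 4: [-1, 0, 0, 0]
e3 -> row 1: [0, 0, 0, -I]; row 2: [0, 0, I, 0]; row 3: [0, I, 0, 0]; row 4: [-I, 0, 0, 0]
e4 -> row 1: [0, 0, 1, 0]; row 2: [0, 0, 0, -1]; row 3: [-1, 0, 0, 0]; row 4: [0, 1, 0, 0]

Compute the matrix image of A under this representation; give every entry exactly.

Bivector images (products of the table entries): rho(e3 e4) = rho(e3)rho(e4) = row 1: [0, -I, 0, 0]; row 2: [-I, 0, 0, 0]; row 3: [0, 0, 0, -I]; row 4: [0, 0, -I, 0].
M = (-3/2)*1 + (-2)*rho(e1) + (1/2)*rho(e2) + (-5/3)*rho(e3 e4), summed entrywise (1 is the identity matrix):
Answer: row 1: [-7/2, 5*I/3, 0, 1/2]; row 2: [5*I/3, -7/2, 1/2, 0]; row 3: [0, -1/2, 1/2, 5*I/3]; row 4: [-1/2, 0, 5*I/3, 1/2]


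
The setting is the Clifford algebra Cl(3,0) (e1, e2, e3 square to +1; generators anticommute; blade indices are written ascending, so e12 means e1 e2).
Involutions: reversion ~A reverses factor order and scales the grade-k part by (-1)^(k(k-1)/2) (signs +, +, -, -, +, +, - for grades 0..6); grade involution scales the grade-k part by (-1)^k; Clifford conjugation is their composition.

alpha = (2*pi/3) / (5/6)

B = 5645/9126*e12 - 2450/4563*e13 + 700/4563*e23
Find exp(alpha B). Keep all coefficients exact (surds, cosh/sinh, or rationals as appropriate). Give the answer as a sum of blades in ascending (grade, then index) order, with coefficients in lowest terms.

B^2 term by term: the squares give (5645/9126)^2*(e12)^2 + (-2450/4563)^2*(e13)^2 + (700/4563)^2*(e23)^2 = 31866025/83283876*(-1) + 6002500/20820969*(-1) + 490000/20820969*(-1) = -25/36 (each basis 2-blade squares to minus the product of its generators' squares); cross terms between blades sharing an index anticommute and cancel. So B^2 = -25/36.
B^2 = -25/36 — a negative square means the series sums to a rotation: l = 5/6, alpha*l = 2*pi/3, so exp(alpha B) = cos(2*pi/3) + (sin(2*pi/3)/(5/6))*B = -1/2 + (3*sqrt(3)/5)*B.
Answer: -1/2 + 1129*sqrt(3)/3042*e12 - 490*sqrt(3)/1521*e13 + 140*sqrt(3)/1521*e23


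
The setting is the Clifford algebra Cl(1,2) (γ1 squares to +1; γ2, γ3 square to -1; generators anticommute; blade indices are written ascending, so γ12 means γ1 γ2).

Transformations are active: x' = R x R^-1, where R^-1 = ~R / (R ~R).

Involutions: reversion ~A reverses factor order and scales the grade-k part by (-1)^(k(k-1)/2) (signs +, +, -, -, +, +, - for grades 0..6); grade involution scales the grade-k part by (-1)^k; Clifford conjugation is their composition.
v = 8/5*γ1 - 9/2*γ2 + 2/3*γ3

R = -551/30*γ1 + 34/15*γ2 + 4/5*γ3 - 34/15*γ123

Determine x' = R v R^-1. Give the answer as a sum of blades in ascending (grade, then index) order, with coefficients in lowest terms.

~R = -551/30*γ1 + 34/15*γ2 + 4/5*γ3 + 34/15*γ123, and R ~R = 12121/36, so R^-1 = ~R / (12121/36).
R v = -493/25 + 72481/900*γ12 - 748/225*γ13 + 334/225*γ23
Answer: 5684/10695*γ1 + 73817/17250*γ2 + 3766/11625*γ3


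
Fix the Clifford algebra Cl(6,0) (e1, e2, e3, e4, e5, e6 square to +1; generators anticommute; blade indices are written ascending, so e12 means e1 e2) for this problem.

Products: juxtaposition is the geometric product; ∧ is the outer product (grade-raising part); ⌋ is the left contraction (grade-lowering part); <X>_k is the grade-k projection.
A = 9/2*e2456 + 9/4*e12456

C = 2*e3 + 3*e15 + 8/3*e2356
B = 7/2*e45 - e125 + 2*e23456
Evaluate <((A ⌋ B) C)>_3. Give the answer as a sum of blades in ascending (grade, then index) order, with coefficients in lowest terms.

step 1: -9*e3
step 2: -18 + 27*e135 + 24*e256
step 3: 27*e135 + 24*e256
Answer: 27*e135 + 24*e256


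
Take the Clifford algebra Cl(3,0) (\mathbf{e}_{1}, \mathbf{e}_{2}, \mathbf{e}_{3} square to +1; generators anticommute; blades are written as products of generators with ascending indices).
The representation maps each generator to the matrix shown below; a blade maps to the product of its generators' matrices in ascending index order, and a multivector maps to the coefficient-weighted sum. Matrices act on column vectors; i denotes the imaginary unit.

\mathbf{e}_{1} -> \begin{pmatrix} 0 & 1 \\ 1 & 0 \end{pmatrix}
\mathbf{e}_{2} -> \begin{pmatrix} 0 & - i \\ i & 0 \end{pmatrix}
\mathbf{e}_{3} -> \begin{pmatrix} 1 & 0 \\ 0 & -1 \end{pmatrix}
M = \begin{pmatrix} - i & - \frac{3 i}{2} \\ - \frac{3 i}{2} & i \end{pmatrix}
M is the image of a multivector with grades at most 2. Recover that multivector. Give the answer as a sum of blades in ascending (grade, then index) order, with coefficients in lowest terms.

Method: 1, rho(e_{1}), rho(e_{2}), rho(e_{3}) form a trace-orthogonal basis of the 2x2 complex matrices (tr(X Y) = 2 if X = Y, else 0), so M = m0*1 + m1*rho(e_{1}) + m2*rho(e_{2}) + m3*rho(e_{3}) with m0 = tr(M)/2 = 0, m1 = tr(M rho(e_{1}))/2 = - \frac{3 i}{2}, m2 = tr(M rho(e_{2}))/2 = 0, m3 = tr(M rho(e_{3}))/2 = - i.
Multiplying table entries, the bivector images are rho(e_{1} e_{2}) = i*rho(e_{3}), rho(e_{1} e_{3}) = -i*rho(e_{2}), rho(e_{2} e_{3}) = i*rho(e_{1}); with real blade coefficients the real parts of m0..m3 are the coefficients of 1, e_{1}, e_{2}, e_{3} and the imaginary parts give the bivectors (e_{2} e_{3}: Im m1, e_{1} e_{3}: -Im m2, e_{1} e_{2}: Im m3).
Answer: -e_{1} e_{2} - \frac{3}{2} e_{2} e_{3}


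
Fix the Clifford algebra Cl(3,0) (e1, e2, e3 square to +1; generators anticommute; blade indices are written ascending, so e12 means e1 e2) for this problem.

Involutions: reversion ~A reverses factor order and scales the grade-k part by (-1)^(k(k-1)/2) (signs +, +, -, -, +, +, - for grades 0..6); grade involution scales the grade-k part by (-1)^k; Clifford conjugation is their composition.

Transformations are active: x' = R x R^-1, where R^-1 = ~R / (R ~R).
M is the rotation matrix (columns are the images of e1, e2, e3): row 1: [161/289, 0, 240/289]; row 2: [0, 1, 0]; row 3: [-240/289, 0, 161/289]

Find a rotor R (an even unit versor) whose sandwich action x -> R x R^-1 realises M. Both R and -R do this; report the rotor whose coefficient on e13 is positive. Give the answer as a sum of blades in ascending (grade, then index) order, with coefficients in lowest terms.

Method: write R = a + b12*e12 + b13*e13 + b23*e23 with a^2 + b12^2 + b13^2 + b23^2 = 1 (so R^-1 = ~R). Expanding the columns R e_j ~R gives tr M = 4a^2 - 1 and, from the antisymmetric part, M21 - M12 = -4a*b12, M13 - M31 = 4a*b13, M32 - M23 = -4a*b23.
Here tr M = 611/289, so a^2 = (1 + tr M)/4 = 225/289 and a = ±15/17. Taking a = 15/17: M21 - M12 = 0, M13 - M31 = 480/289, M32 - M23 = 0, giving b12 = 0, b13 = 8/17, b23 = 0, i.e. R = 15/17 + 8/17*e13.
Its e13 coefficient is already positive.
Answer: 15/17 + 8/17*e13. Note: both R and -R realise this M (trace 611/289); the covering map identifies them, and the e13-coefficient sign is the tie-breaker.


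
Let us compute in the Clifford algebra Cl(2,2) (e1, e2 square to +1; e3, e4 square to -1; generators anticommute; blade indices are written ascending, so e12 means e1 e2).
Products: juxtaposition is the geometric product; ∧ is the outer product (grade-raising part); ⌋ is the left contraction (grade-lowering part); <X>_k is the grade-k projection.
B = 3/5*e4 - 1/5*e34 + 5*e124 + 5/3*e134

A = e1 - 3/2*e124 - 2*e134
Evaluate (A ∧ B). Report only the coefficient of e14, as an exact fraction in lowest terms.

step 1: 3/5*e14 - 1/5*e134
Answer: 3/5


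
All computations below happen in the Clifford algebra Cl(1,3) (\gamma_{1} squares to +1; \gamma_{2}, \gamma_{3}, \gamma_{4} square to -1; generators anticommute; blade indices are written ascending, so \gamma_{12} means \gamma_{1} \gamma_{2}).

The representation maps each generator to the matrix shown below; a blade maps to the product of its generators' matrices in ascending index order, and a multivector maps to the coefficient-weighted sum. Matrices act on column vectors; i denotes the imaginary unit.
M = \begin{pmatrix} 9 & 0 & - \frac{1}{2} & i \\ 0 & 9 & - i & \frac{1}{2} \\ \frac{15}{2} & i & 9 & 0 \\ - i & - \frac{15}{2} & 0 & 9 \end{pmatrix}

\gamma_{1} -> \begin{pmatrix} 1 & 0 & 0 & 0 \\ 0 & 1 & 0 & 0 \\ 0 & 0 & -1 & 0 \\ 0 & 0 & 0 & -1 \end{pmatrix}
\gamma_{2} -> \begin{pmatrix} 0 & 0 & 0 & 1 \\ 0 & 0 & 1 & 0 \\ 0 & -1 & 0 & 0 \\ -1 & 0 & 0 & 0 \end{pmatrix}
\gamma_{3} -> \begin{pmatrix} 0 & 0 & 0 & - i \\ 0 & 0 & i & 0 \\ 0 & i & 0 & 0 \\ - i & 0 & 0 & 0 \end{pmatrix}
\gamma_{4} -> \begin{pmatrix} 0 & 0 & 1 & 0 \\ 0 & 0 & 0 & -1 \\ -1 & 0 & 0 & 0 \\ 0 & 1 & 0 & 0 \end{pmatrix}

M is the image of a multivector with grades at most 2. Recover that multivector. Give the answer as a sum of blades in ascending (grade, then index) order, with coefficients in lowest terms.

Method: the blade images are trace-orthogonal — tr(rho(e_A) rho(e_B)^-1) = 4 if A = B and 0 otherwise — and rho(e_A)^-1 = (e_A)^2 * rho(e_A) with (e_A)^2 = +1 or -1, so the coefficient of e_A in the preimage is (e_A)^2 * tr(M rho(e_A))/4.
Nonzero projections over blades of grade <= 2: 1: (1)^2 = +1, tr(M 1) = 36, coefficient 9; \gamma_{4}: (\gamma_{4})^2 = -1, tr(M rho(\gamma_{4})) = 16, coefficient -4; \gamma_{13}: (\gamma_{13})^2 = +1, tr(M rho(\gamma_{13})) = -4, coefficient -1; \gamma_{14}: (\gamma_{14})^2 = +1, tr(M rho(\gamma_{14})) = 14, coefficient \frac{7}{2}. Every other blade of grade <= 2 projects to 0.
Answer: 9 - 4 \gamma_{4} - \gamma_{13} + \frac{7}{2} \gamma_{14}
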